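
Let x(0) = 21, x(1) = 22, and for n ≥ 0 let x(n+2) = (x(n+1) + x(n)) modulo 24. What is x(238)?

20

x(0) = 21,  x(1) = 22,  x(2) = 19,  x(3) = 17,  x(4) = 12,  x(5) = 5,  x(6) = 17,  x(7) = 22,  x(8) = 15,  x(9) = 13,  x(10) = 4,  x(11) = 17,  x(12) = 21,  x(13) = 14,  x(14) = 11,  x(15) = 1,  x(16) = 12,  x(17) = 13,  x(18) = 1,  x(19) = 14,  x(20) = 15,  x(21) = 5,  x(22) = 20,  x(23) = 1,  x(24) = 21,  x(25) = 22.
The sequence repeats with period 24.
(238 - 0) mod 24 = 22, so x(238) = x(22) = 20.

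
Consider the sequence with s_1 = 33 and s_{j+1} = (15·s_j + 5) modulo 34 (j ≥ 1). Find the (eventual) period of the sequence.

8

s_1 = 33, s_2 = 24, s_3 = 25, s_4 = 6, s_5 = 27, s_6 = 2, s_7 = 1, s_8 = 20, s_9 = 33.
Since s_9 = s_1 = 33, the sequence is periodic with period 8.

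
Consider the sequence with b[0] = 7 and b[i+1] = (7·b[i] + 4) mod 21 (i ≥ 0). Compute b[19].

Computing terms: b[0] = 7, b[1] = 11, b[2] = 18, b[3] = 4, b[4] = 11.
Since b[4] = b[1] = 11, the sequence is eventually periodic: after a pre-period of length 1 it cycles with period 3.
For i ≥ 1, b[i] depends only on (i - 1) mod 3. (19 - 1) mod 3 = 0, so b[19] = b[1] = 11.

11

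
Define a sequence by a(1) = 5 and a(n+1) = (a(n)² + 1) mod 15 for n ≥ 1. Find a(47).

Listing terms: a(1) = 5,  a(2) = 11,  a(3) = 2,  a(4) = 5.
The sequence repeats with period 3.
(47 - 1) mod 3 = 1, so a(47) = a(2) = 11.

11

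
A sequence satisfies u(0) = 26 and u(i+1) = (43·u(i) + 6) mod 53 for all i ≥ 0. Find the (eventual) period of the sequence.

We have u(0) = 26, u(1) = 11, u(2) = 2, u(3) = 39, u(4) = 40, u(5) = 30, u(6) = 24, u(7) = 31, u(8) = 14, u(9) = 25, u(10) = 21, u(11) = 8, u(12) = 32, u(13) = 4, u(14) = 19, u(15) = 28, u(16) = 44, u(17) = 43, u(18) = 0, u(19) = 6, u(20) = 52, u(21) = 16, u(22) = 5, u(23) = 9, u(24) = 22, u(25) = 51, u(26) = 26.
Since u(26) = u(0) = 26, the sequence is periodic with period 26.

26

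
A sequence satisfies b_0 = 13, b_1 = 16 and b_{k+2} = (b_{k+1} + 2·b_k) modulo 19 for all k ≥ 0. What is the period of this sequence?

Computing terms: b_0 = 13,  b_1 = 16,  b_2 = 4,  b_3 = 17,  b_4 = 6,  b_5 = 2,  b_6 = 14,  b_7 = 18,  b_8 = 8,  b_9 = 6,  b_{10} = 3,  b_{11} = 15,  b_{12} = 2,  b_{13} = 13,  b_{14} = 17,  b_{15} = 5,  b_{16} = 1,  b_{17} = 11,  b_{18} = 13,  b_{19} = 16.
The sequence repeats with period 18.

18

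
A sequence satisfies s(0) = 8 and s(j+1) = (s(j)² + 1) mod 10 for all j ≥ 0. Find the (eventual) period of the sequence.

s(0) = 8; s(1) = 5; s(2) = 6; s(3) = 7; s(4) = 0; s(5) = 1; s(6) = 2; s(7) = 5.
Since s(7) = s(1) = 5, the sequence is eventually periodic: after a pre-period of length 1 it cycles with period 6.

6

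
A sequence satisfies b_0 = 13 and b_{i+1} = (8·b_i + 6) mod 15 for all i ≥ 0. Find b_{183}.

Listing terms: b_0 = 13; b_1 = 5; b_2 = 1; b_3 = 14; b_4 = 13.
Since b_4 = b_0 = 13, the sequence is periodic with period 4.
So b_{183} = b_{0 + ((183-0) mod 4)} = b_3 = 14.

14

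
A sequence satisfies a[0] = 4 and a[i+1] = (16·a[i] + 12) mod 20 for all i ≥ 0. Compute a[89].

12

We have a[0] = 4; a[1] = 16; a[2] = 8; a[3] = 0; a[4] = 12; a[5] = 4.
Since a[5] = a[0] = 4, the sequence is periodic with period 5.
So a[89] = a[0 + ((89-0) mod 5)] = a[4] = 12.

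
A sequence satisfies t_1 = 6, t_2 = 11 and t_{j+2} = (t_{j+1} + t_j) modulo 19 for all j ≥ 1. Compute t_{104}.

7

t_1 = 6,  t_2 = 11,  t_3 = 17,  t_4 = 9,  t_5 = 7,  t_6 = 16,  t_7 = 4,  t_8 = 1,  t_9 = 5,  t_{10} = 6,  t_{11} = 11.
Since (t_{10}, t_{11}) = (t_1, t_2) = (6, 11) (two consecutive terms determine the rest), the sequence is periodic with period 9.
(104 - 1) mod 9 = 4, so t_{104} = t_5 = 7.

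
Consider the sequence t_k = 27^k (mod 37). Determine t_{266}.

26

We have t_0 = 1; t_1 = 27; t_2 = 26; t_3 = 36; t_4 = 10; t_5 = 11; t_6 = 1.
Since t_6 = t_0 = 1, the sequence is periodic with period 6.
(266 - 0) mod 6 = 2, so t_{266} = t_2 = 26.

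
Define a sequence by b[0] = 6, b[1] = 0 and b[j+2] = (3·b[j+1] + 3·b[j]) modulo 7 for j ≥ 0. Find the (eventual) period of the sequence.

42

b[0] = 6, b[1] = 0, b[2] = 4, b[3] = 5, b[4] = 6, b[5] = 5, b[6] = 5, b[7] = 2, b[8] = 0, b[9] = 6, b[10] = 4, b[11] = 2, b[12] = 4, b[13] = 4, b[14] = 3, b[15] = 0, b[16] = 2, b[17] = 6, b[18] = 3, b[19] = 6, b[20] = 6, b[21] = 1, b[22] = 0, b[23] = 3, b[24] = 2, b[25] = 1, b[26] = 2, b[27] = 2, b[28] = 5, b[29] = 0, b[30] = 1, b[31] = 3, b[32] = 5, b[33] = 3, b[34] = 3, b[35] = 4, b[36] = 0, b[37] = 5, b[38] = 1, b[39] = 4, b[40] = 1, b[41] = 1, b[42] = 6, b[43] = 0.
Since (b[42], b[43]) = (b[0], b[1]) = (6, 0) (two consecutive terms determine the rest), the sequence is periodic with period 42.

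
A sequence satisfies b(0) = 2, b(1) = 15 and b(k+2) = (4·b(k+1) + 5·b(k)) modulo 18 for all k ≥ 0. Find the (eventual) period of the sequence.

Listing terms: b(0) = 2, b(1) = 15, b(2) = 16, b(3) = 13, b(4) = 6, b(5) = 17, b(6) = 8, b(7) = 9, b(8) = 4, b(9) = 7, b(10) = 12, b(11) = 11, b(12) = 14, b(13) = 3, b(14) = 10, b(15) = 1, b(16) = 0, b(17) = 5, b(18) = 2, b(19) = 15.
The sequence repeats with period 18.

18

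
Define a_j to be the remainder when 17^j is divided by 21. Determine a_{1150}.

4

a_1 = 17; a_2 = 16; a_3 = 20; a_4 = 4; a_5 = 5; a_6 = 1; a_7 = 17.
Since a_7 = a_1 = 17, the sequence is periodic with period 6.
So a_{1150} = a_{1 + ((1150-1) mod 6)} = a_4 = 4.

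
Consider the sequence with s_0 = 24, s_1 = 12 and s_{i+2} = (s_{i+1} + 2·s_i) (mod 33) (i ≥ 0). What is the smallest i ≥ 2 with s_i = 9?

5

We have s_0 = 24; s_1 = 12; s_2 = 27; s_3 = 18; s_4 = 6; s_5 = 9; s_6 = 21; s_7 = 6; s_8 = 15; s_9 = 27; s_{10} = 24; s_{11} = 12.
Since (s_{10}, s_{11}) = (s_0, s_1) = (24, 12) (two consecutive terms determine the rest), the sequence is periodic with period 10.
The value 9 first appears (with i ≥ 2) at s_5.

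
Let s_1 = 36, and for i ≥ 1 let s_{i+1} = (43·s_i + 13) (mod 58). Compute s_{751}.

18

We have s_1 = 36; s_2 = 53; s_3 = 30; s_4 = 27; s_5 = 14; s_6 = 35; s_7 = 10; s_8 = 37; s_9 = 38; s_{10} = 23; s_{11} = 16; s_{12} = 5; s_{13} = 54; s_{14} = 15; s_{15} = 20; s_{16} = 3; s_{17} = 26; s_{18} = 29; s_{19} = 42; s_{20} = 21; s_{21} = 46; s_{22} = 19; s_{23} = 18; s_{24} = 33; s_{25} = 40; s_{26} = 51; s_{27} = 2; s_{28} = 41; s_{29} = 36.
Since s_{29} = s_1 = 36, the sequence is periodic with period 28.
So s_{751} = s_{1 + ((751-1) mod 28)} = s_{23} = 18.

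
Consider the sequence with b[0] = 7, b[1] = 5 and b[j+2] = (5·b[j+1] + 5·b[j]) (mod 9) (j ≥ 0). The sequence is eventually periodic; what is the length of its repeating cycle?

9

Listing terms: b[0] = 7, b[1] = 5, b[2] = 6, b[3] = 1, b[4] = 8, b[5] = 0, b[6] = 4, b[7] = 2, b[8] = 3, b[9] = 7, b[10] = 5.
Since (b[9], b[10]) = (b[0], b[1]) = (7, 5) (two consecutive terms determine the rest), the sequence is periodic with period 9.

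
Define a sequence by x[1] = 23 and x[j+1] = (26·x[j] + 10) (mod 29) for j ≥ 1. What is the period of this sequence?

Computing terms: x[1] = 23; x[2] = 28; x[3] = 13; x[4] = 0; x[5] = 10; x[6] = 9; x[7] = 12; x[8] = 3; x[9] = 1; x[10] = 7; x[11] = 18; x[12] = 14; x[13] = 26; x[14] = 19; x[15] = 11; x[16] = 6; x[17] = 21; x[18] = 5; x[19] = 24; x[20] = 25; x[21] = 22; x[22] = 2; x[23] = 4; x[24] = 27; x[25] = 16; x[26] = 20; x[27] = 8; x[28] = 15; x[29] = 23.
The sequence repeats with period 28.

28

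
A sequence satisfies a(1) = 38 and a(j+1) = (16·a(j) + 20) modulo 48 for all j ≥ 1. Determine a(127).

20

We have a(1) = 38,  a(2) = 4,  a(3) = 36,  a(4) = 20,  a(5) = 4.
Since a(5) = a(2) = 4, the sequence is eventually periodic: after a pre-period of length 1 it cycles with period 3.
For j ≥ 2, a(j) depends only on (j - 2) mod 3. (127 - 2) mod 3 = 2, so a(127) = a(4) = 20.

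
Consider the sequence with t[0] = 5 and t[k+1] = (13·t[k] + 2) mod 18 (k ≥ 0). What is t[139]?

1

We have t[0] = 5, t[1] = 13, t[2] = 9, t[3] = 11, t[4] = 1, t[5] = 15, t[6] = 17, t[7] = 7, t[8] = 3, t[9] = 5.
The sequence repeats with period 9.
So t[139] = t[0 + ((139-0) mod 9)] = t[4] = 1.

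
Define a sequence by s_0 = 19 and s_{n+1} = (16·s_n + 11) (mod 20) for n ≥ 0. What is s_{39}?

3

s_0 = 19, s_1 = 15, s_2 = 11, s_3 = 7, s_4 = 3, s_5 = 19.
The sequence repeats with period 5.
So s_{39} = s_{0 + ((39-0) mod 5)} = s_4 = 3.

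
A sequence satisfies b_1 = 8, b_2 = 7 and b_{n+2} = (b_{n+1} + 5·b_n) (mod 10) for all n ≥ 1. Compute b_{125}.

7

b_1 = 8, b_2 = 7, b_3 = 7, b_4 = 2, b_5 = 7, b_6 = 7.
Since (b_5, b_6) = (b_2, b_3) = (7, 7) (two consecutive terms determine the rest), the sequence is eventually periodic: after a pre-period of length 1 it cycles with period 3.
For n ≥ 2, b_n depends only on (n - 2) mod 3. (125 - 2) mod 3 = 0, so b_{125} = b_2 = 7.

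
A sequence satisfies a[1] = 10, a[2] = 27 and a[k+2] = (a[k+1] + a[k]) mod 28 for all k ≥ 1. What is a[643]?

Computing terms: a[1] = 10,  a[2] = 27,  a[3] = 9,  a[4] = 8,  a[5] = 17,  a[6] = 25,  a[7] = 14,  a[8] = 11,  a[9] = 25,  a[10] = 8,  a[11] = 5,  a[12] = 13,  a[13] = 18,  a[14] = 3,  a[15] = 21,  a[16] = 24,  a[17] = 17,  a[18] = 13,  a[19] = 2,  a[20] = 15,  a[21] = 17,  a[22] = 4,  a[23] = 21,  a[24] = 25,  a[25] = 18,  a[26] = 15,  a[27] = 5,  a[28] = 20,  a[29] = 25,  a[30] = 17,  a[31] = 14,  a[32] = 3,  a[33] = 17,  a[34] = 20,  a[35] = 9,  a[36] = 1,  a[37] = 10,  a[38] = 11,  a[39] = 21,  a[40] = 4,  a[41] = 25,  a[42] = 1,  a[43] = 26,  a[44] = 27,  a[45] = 25,  a[46] = 24,  a[47] = 21,  a[48] = 17,  a[49] = 10,  a[50] = 27.
Since (a[49], a[50]) = (a[1], a[2]) = (10, 27) (two consecutive terms determine the rest), the sequence is periodic with period 48.
(643 - 1) mod 48 = 18, so a[643] = a[19] = 2.

2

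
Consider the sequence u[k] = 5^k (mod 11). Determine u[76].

We have u[0] = 1; u[1] = 5; u[2] = 3; u[3] = 4; u[4] = 9; u[5] = 1.
Since u[5] = u[0] = 1, the sequence is periodic with period 5.
(76 - 0) mod 5 = 1, so u[76] = u[1] = 5.

5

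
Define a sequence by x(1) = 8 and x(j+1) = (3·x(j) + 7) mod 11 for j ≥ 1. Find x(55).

We have x(1) = 8, x(2) = 9, x(3) = 1, x(4) = 10, x(5) = 4, x(6) = 8.
Since x(6) = x(1) = 8, the sequence is periodic with period 5.
So x(55) = x(1 + ((55-1) mod 5)) = x(5) = 4.

4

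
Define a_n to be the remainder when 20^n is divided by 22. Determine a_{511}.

Computing terms: a_1 = 20, a_2 = 4, a_3 = 14, a_4 = 16, a_5 = 12, a_6 = 20.
The sequence repeats with period 5.
So a_{511} = a_{1 + ((511-1) mod 5)} = a_1 = 20.

20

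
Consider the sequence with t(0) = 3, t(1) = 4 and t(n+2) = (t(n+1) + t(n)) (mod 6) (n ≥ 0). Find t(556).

We have t(0) = 3; t(1) = 4; t(2) = 1; t(3) = 5; t(4) = 0; t(5) = 5; t(6) = 5; t(7) = 4; t(8) = 3; t(9) = 1; t(10) = 4; t(11) = 5; t(12) = 3; t(13) = 2; t(14) = 5; t(15) = 1; t(16) = 0; t(17) = 1; t(18) = 1; t(19) = 2; t(20) = 3; t(21) = 5; t(22) = 2; t(23) = 1; t(24) = 3; t(25) = 4.
The sequence repeats with period 24.
So t(556) = t(0 + ((556-0) mod 24)) = t(4) = 0.

0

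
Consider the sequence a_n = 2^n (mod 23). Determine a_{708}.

We have a_0 = 1, a_1 = 2, a_2 = 4, a_3 = 8, a_4 = 16, a_5 = 9, a_6 = 18, a_7 = 13, a_8 = 3, a_9 = 6, a_{10} = 12, a_{11} = 1.
The sequence repeats with period 11.
(708 - 0) mod 11 = 4, so a_{708} = a_4 = 16.

16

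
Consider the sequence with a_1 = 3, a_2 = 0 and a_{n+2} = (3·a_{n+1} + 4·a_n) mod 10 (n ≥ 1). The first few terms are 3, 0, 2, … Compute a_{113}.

2

Computing terms: a_1 = 3,  a_2 = 0,  a_3 = 2,  a_4 = 6,  a_5 = 6,  a_6 = 2,  a_7 = 0,  a_8 = 8,  a_9 = 4,  a_{10} = 4,  a_{11} = 8,  a_{12} = 0,  a_{13} = 2.
Since (a_{12}, a_{13}) = (a_2, a_3) = (0, 2) (two consecutive terms determine the rest), the sequence is eventually periodic: after a pre-period of length 1 it cycles with period 10.
For n ≥ 2, a_n depends only on (n - 2) mod 10. (113 - 2) mod 10 = 1, so a_{113} = a_3 = 2.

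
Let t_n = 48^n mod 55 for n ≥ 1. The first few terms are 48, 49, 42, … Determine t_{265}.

23

t_1 = 48,  t_2 = 49,  t_3 = 42,  t_4 = 36,  t_5 = 23,  t_6 = 4,  t_7 = 27,  t_8 = 31,  t_9 = 3,  t_{10} = 34,  t_{11} = 37,  t_{12} = 16,  t_{13} = 53,  t_{14} = 14,  t_{15} = 12,  t_{16} = 26,  t_{17} = 38,  t_{18} = 9,  t_{19} = 47,  t_{20} = 1,  t_{21} = 48.
Since t_{21} = t_1 = 48, the sequence is periodic with period 20.
(265 - 1) mod 20 = 4, so t_{265} = t_5 = 23.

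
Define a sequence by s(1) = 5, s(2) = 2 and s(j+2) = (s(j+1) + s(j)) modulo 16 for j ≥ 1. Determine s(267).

Listing terms: s(1) = 5; s(2) = 2; s(3) = 7; s(4) = 9; s(5) = 0; s(6) = 9; s(7) = 9; s(8) = 2; s(9) = 11; s(10) = 13; s(11) = 8; s(12) = 5; s(13) = 13; s(14) = 2; s(15) = 15; s(16) = 1; s(17) = 0; s(18) = 1; s(19) = 1; s(20) = 2; s(21) = 3; s(22) = 5; s(23) = 8; s(24) = 13; s(25) = 5; s(26) = 2.
Since (s(25), s(26)) = (s(1), s(2)) = (5, 2) (two consecutive terms determine the rest), the sequence is periodic with period 24.
So s(267) = s(1 + ((267-1) mod 24)) = s(3) = 7.

7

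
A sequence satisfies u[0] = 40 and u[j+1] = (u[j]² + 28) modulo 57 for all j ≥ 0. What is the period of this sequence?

u[0] = 40, u[1] = 32, u[2] = 26, u[3] = 20, u[4] = 29, u[5] = 14, u[6] = 53, u[7] = 44, u[8] = 26.
Since u[8] = u[2] = 26, the sequence is eventually periodic: after a pre-period of length 2 it cycles with period 6.

6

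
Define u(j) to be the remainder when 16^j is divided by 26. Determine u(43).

Listing terms: u(1) = 16, u(2) = 22, u(3) = 14, u(4) = 16.
Since u(4) = u(1) = 16, the sequence is periodic with period 3.
(43 - 1) mod 3 = 0, so u(43) = u(1) = 16.

16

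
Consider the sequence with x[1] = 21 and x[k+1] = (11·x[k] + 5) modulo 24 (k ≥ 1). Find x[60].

8

Computing terms: x[1] = 21,  x[2] = 20,  x[3] = 9,  x[4] = 8,  x[5] = 21.
Since x[5] = x[1] = 21, the sequence is periodic with period 4.
So x[60] = x[1 + ((60-1) mod 4)] = x[4] = 8.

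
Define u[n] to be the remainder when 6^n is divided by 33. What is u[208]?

Computing terms: u[0] = 1; u[1] = 6; u[2] = 3; u[3] = 18; u[4] = 9; u[5] = 21; u[6] = 27; u[7] = 30; u[8] = 15; u[9] = 24; u[10] = 12; u[11] = 6.
Since u[11] = u[1] = 6, the sequence is eventually periodic: after a pre-period of length 1 it cycles with period 10.
For n ≥ 1, u[n] depends only on (n - 1) mod 10. (208 - 1) mod 10 = 7, so u[208] = u[8] = 15.

15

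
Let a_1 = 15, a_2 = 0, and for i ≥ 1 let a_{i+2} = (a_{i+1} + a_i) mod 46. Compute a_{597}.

Computing terms: a_1 = 15,  a_2 = 0,  a_3 = 15,  a_4 = 15,  a_5 = 30,  a_6 = 45,  a_7 = 29,  a_8 = 28,  a_9 = 11,  a_{10} = 39,  a_{11} = 4,  a_{12} = 43,  a_{13} = 1,  a_{14} = 44,  a_{15} = 45,  a_{16} = 43,  a_{17} = 42,  a_{18} = 39,  a_{19} = 35,  a_{20} = 28,  a_{21} = 17,  a_{22} = 45,  a_{23} = 16,  a_{24} = 15,  a_{25} = 31,  a_{26} = 0,  a_{27} = 31,  a_{28} = 31,  a_{29} = 16,  a_{30} = 1,  a_{31} = 17,  a_{32} = 18,  a_{33} = 35,  a_{34} = 7,  a_{35} = 42,  a_{36} = 3,  a_{37} = 45,  a_{38} = 2,  a_{39} = 1,  a_{40} = 3,  a_{41} = 4,  a_{42} = 7,  a_{43} = 11,  a_{44} = 18,  a_{45} = 29,  a_{46} = 1,  a_{47} = 30,  a_{48} = 31,  a_{49} = 15,  a_{50} = 0.
Since (a_{49}, a_{50}) = (a_1, a_2) = (15, 0) (two consecutive terms determine the rest), the sequence is periodic with period 48.
So a_{597} = a_{1 + ((597-1) mod 48)} = a_{21} = 17.

17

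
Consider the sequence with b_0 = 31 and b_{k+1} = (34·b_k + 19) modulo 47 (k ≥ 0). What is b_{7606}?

b_0 = 31,  b_1 = 39,  b_2 = 29,  b_3 = 18,  b_4 = 20,  b_5 = 41,  b_6 = 3,  b_7 = 27,  b_8 = 44,  b_9 = 11,  b_{10} = 17,  b_{11} = 33,  b_{12} = 13,  b_{13} = 38,  b_{14} = 42,  b_{15} = 37,  b_{16} = 8,  b_{17} = 9,  b_{18} = 43,  b_{19} = 24,  b_{20} = 36,  b_{21} = 21,  b_{22} = 28,  b_{23} = 31.
The sequence repeats with period 23.
So b_{7606} = b_{0 + ((7606-0) mod 23)} = b_{16} = 8.

8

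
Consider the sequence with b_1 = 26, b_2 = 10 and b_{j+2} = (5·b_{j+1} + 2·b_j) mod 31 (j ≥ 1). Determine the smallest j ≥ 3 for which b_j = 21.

13

Listing terms: b_1 = 26, b_2 = 10, b_3 = 9, b_4 = 3, b_5 = 2, b_6 = 16, b_7 = 22, b_8 = 18, b_9 = 10, b_{10} = 24, b_{11} = 16, b_{12} = 4, b_{13} = 21, b_{14} = 20, b_{15} = 18, b_{16} = 6, b_{17} = 4, b_{18} = 1, b_{19} = 13, b_{20} = 5, b_{21} = 20, b_{22} = 17, b_{23} = 1, b_{24} = 8, b_{25} = 11, b_{26} = 9, b_{27} = 5, b_{28} = 12, b_{29} = 8, b_{30} = 2, b_{31} = 26, b_{32} = 10.
Since (b_{31}, b_{32}) = (b_1, b_2) = (26, 10) (two consecutive terms determine the rest), the sequence is periodic with period 30.
The value 21 first appears (with j ≥ 3) at b_{13}.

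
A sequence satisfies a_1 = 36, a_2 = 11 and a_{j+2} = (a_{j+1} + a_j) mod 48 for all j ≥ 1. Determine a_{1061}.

9

We have a_1 = 36, a_2 = 11, a_3 = 47, a_4 = 10, a_5 = 9, a_6 = 19, a_7 = 28, a_8 = 47, a_9 = 27, a_{10} = 26, a_{11} = 5, a_{12} = 31, a_{13} = 36, a_{14} = 19, a_{15} = 7, a_{16} = 26, a_{17} = 33, a_{18} = 11, a_{19} = 44, a_{20} = 7, a_{21} = 3, a_{22} = 10, a_{23} = 13, a_{24} = 23, a_{25} = 36, a_{26} = 11.
Since (a_{25}, a_{26}) = (a_1, a_2) = (36, 11) (two consecutive terms determine the rest), the sequence is periodic with period 24.
So a_{1061} = a_{1 + ((1061-1) mod 24)} = a_5 = 9.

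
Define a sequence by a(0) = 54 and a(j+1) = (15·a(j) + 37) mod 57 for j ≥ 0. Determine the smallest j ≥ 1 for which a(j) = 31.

Computing terms: a(0) = 54; a(1) = 49; a(2) = 31; a(3) = 46; a(4) = 43; a(5) = 55; a(6) = 7; a(7) = 28; a(8) = 1; a(9) = 52; a(10) = 19; a(11) = 37; a(12) = 22; a(13) = 25; a(14) = 13; a(15) = 4; a(16) = 40; a(17) = 10; a(18) = 16; a(19) = 49.
Since a(19) = a(1) = 49, the sequence is eventually periodic: after a pre-period of length 1 it cycles with period 18.
The value 31 first appears (with j ≥ 1) at a(2).

2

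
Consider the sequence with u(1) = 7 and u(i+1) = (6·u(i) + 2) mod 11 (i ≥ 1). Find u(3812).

u(1) = 7,  u(2) = 0,  u(3) = 2,  u(4) = 3,  u(5) = 9,  u(6) = 1,  u(7) = 8,  u(8) = 6,  u(9) = 5,  u(10) = 10,  u(11) = 7.
Since u(11) = u(1) = 7, the sequence is periodic with period 10.
So u(3812) = u(1 + ((3812-1) mod 10)) = u(2) = 0.

0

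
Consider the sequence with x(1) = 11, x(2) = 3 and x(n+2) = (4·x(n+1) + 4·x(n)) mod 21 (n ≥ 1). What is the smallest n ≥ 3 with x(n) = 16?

24

Listing terms: x(1) = 11,  x(2) = 3,  x(3) = 14,  x(4) = 5,  x(5) = 13,  x(6) = 9,  x(7) = 4,  x(8) = 10,  x(9) = 14,  x(10) = 12,  x(11) = 20,  x(12) = 2,  x(13) = 4,  x(14) = 3,  x(15) = 7,  x(16) = 19,  x(17) = 20,  x(18) = 9,  x(19) = 11,  x(20) = 17,  x(21) = 7,  x(22) = 12,  x(23) = 13,  x(24) = 16,  x(25) = 11,  x(26) = 3.
The sequence repeats with period 24.
The value 16 first appears (with n ≥ 3) at x(24).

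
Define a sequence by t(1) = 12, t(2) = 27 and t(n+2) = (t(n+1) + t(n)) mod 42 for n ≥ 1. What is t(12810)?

Computing terms: t(1) = 12,  t(2) = 27,  t(3) = 39,  t(4) = 24,  t(5) = 21,  t(6) = 3,  t(7) = 24,  t(8) = 27,  t(9) = 9,  t(10) = 36,  t(11) = 3,  t(12) = 39,  t(13) = 0,  t(14) = 39,  t(15) = 39,  t(16) = 36,  t(17) = 33,  t(18) = 27,  t(19) = 18,  t(20) = 3,  t(21) = 21,  t(22) = 24,  t(23) = 3,  t(24) = 27,  t(25) = 30,  t(26) = 15,  t(27) = 3,  t(28) = 18,  t(29) = 21,  t(30) = 39,  t(31) = 18,  t(32) = 15,  t(33) = 33,  t(34) = 6,  t(35) = 39,  t(36) = 3,  t(37) = 0,  t(38) = 3,  t(39) = 3,  t(40) = 6,  t(41) = 9,  t(42) = 15,  t(43) = 24,  t(44) = 39,  t(45) = 21,  t(46) = 18,  t(47) = 39,  t(48) = 15,  t(49) = 12,  t(50) = 27.
The sequence repeats with period 48.
So t(12810) = t(1 + ((12810-1) mod 48)) = t(42) = 15.

15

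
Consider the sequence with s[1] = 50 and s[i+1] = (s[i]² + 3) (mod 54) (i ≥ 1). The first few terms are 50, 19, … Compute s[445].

4

s[1] = 50, s[2] = 19, s[3] = 40, s[4] = 37, s[5] = 22, s[6] = 1, s[7] = 4, s[8] = 19.
Since s[8] = s[2] = 19, the sequence is eventually periodic: after a pre-period of length 1 it cycles with period 6.
For i ≥ 2, s[i] depends only on (i - 2) mod 6. (445 - 2) mod 6 = 5, so s[445] = s[7] = 4.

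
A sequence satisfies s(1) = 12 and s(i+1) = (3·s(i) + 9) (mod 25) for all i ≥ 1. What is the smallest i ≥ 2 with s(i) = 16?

We have s(1) = 12; s(2) = 20; s(3) = 19; s(4) = 16; s(5) = 7; s(6) = 5; s(7) = 24; s(8) = 6; s(9) = 2; s(10) = 15; s(11) = 4; s(12) = 21; s(13) = 22; s(14) = 0; s(15) = 9; s(16) = 11; s(17) = 17; s(18) = 10; s(19) = 14; s(20) = 1; s(21) = 12.
Since s(21) = s(1) = 12, the sequence is periodic with period 20.
The value 16 first appears (with i ≥ 2) at s(4).

4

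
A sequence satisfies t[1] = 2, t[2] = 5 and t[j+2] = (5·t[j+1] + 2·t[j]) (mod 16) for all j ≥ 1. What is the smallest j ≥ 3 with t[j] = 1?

5

t[1] = 2,  t[2] = 5,  t[3] = 13,  t[4] = 11,  t[5] = 1,  t[6] = 11,  t[7] = 9,  t[8] = 3,  t[9] = 1,  t[10] = 11.
Since (t[9], t[10]) = (t[5], t[6]) = (1, 11) (two consecutive terms determine the rest), the sequence is eventually periodic: after a pre-period of length 4 it cycles with period 4.
The value 1 first appears (with j ≥ 3) at t[5].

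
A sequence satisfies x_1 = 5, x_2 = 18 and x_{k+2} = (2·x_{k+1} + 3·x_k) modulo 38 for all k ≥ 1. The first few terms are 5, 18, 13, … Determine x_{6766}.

x_1 = 5; x_2 = 18; x_3 = 13; x_4 = 4; x_5 = 9; x_6 = 30; x_7 = 11; x_8 = 36; x_9 = 29; x_{10} = 14; x_{11} = 1; x_{12} = 6; x_{13} = 15; x_{14} = 10; x_{15} = 27; x_{16} = 8; x_{17} = 21; x_{18} = 28; x_{19} = 5; x_{20} = 18.
The sequence repeats with period 18.
(6766 - 1) mod 18 = 15, so x_{6766} = x_{16} = 8.

8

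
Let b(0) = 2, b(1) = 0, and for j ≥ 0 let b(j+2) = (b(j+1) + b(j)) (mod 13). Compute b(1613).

We have b(0) = 2, b(1) = 0, b(2) = 2, b(3) = 2, b(4) = 4, b(5) = 6, b(6) = 10, b(7) = 3, b(8) = 0, b(9) = 3, b(10) = 3, b(11) = 6, b(12) = 9, b(13) = 2, b(14) = 11, b(15) = 0, b(16) = 11, b(17) = 11, b(18) = 9, b(19) = 7, b(20) = 3, b(21) = 10, b(22) = 0, b(23) = 10, b(24) = 10, b(25) = 7, b(26) = 4, b(27) = 11, b(28) = 2, b(29) = 0.
The sequence repeats with period 28.
So b(1613) = b(0 + ((1613-0) mod 28)) = b(17) = 11.

11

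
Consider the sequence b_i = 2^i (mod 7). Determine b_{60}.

b_0 = 1, b_1 = 2, b_2 = 4, b_3 = 1.
The sequence repeats with period 3.
(60 - 0) mod 3 = 0, so b_{60} = b_0 = 1.

1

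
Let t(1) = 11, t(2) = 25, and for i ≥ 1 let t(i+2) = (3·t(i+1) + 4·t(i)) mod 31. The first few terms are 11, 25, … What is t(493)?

Computing terms: t(1) = 11,  t(2) = 25,  t(3) = 26,  t(4) = 23,  t(5) = 18,  t(6) = 22,  t(7) = 14,  t(8) = 6,  t(9) = 12,  t(10) = 29,  t(11) = 11,  t(12) = 25.
The sequence repeats with period 10.
(493 - 1) mod 10 = 2, so t(493) = t(3) = 26.

26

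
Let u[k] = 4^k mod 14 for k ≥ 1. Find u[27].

8

Computing terms: u[1] = 4,  u[2] = 2,  u[3] = 8,  u[4] = 4.
The sequence repeats with period 3.
(27 - 1) mod 3 = 2, so u[27] = u[3] = 8.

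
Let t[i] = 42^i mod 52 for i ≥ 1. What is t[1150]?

16

t[1] = 42, t[2] = 48, t[3] = 40, t[4] = 16, t[5] = 48.
Since t[5] = t[2] = 48, the sequence is eventually periodic: after a pre-period of length 1 it cycles with period 3.
For i ≥ 2, t[i] depends only on (i - 2) mod 3. (1150 - 2) mod 3 = 2, so t[1150] = t[4] = 16.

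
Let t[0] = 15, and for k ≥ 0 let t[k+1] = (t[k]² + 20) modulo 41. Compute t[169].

38

We have t[0] = 15, t[1] = 40, t[2] = 21, t[3] = 10, t[4] = 38, t[5] = 29, t[6] = 0, t[7] = 20, t[8] = 10.
Since t[8] = t[3] = 10, the sequence is eventually periodic: after a pre-period of length 3 it cycles with period 5.
For k ≥ 3, t[k] depends only on (k - 3) mod 5. (169 - 3) mod 5 = 1, so t[169] = t[4] = 38.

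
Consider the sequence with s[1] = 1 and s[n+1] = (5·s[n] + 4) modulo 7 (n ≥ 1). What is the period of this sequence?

6

Listing terms: s[1] = 1, s[2] = 2, s[3] = 0, s[4] = 4, s[5] = 3, s[6] = 5, s[7] = 1.
Since s[7] = s[1] = 1, the sequence is periodic with period 6.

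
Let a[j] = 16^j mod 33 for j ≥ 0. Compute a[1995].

1

We have a[0] = 1,  a[1] = 16,  a[2] = 25,  a[3] = 4,  a[4] = 31,  a[5] = 1.
Since a[5] = a[0] = 1, the sequence is periodic with period 5.
So a[1995] = a[0 + ((1995-0) mod 5)] = a[0] = 1.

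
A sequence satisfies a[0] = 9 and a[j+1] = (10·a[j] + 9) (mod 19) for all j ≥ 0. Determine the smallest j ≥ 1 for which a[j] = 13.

10

a[0] = 9; a[1] = 4; a[2] = 11; a[3] = 5; a[4] = 2; a[5] = 10; a[6] = 14; a[7] = 16; a[8] = 17; a[9] = 8; a[10] = 13; a[11] = 6; a[12] = 12; a[13] = 15; a[14] = 7; a[15] = 3; a[16] = 1; a[17] = 0; a[18] = 9.
The sequence repeats with period 18.
The value 13 first appears (with j ≥ 1) at a[10].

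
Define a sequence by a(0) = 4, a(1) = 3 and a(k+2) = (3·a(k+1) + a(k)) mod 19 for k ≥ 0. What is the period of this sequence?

40

a(0) = 4, a(1) = 3, a(2) = 13, a(3) = 4, a(4) = 6, a(5) = 3, a(6) = 15, a(7) = 10, a(8) = 7, a(9) = 12, a(10) = 5, a(11) = 8, a(12) = 10, a(13) = 0, a(14) = 10, a(15) = 11, a(16) = 5, a(17) = 7, a(18) = 7, a(19) = 9, a(20) = 15, a(21) = 16, a(22) = 6, a(23) = 15, a(24) = 13, a(25) = 16, a(26) = 4, a(27) = 9, a(28) = 12, a(29) = 7, a(30) = 14, a(31) = 11, a(32) = 9, a(33) = 0, a(34) = 9, a(35) = 8, a(36) = 14, a(37) = 12, a(38) = 12, a(39) = 10, a(40) = 4, a(41) = 3.
The sequence repeats with period 40.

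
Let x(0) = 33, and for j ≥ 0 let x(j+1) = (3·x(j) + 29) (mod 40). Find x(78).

Listing terms: x(0) = 33; x(1) = 8; x(2) = 13; x(3) = 28; x(4) = 33.
The sequence repeats with period 4.
So x(78) = x(0 + ((78-0) mod 4)) = x(2) = 13.

13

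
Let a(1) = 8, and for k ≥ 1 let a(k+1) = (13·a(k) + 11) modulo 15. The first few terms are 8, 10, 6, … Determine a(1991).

1

Computing terms: a(1) = 8,  a(2) = 10,  a(3) = 6,  a(4) = 14,  a(5) = 13,  a(6) = 0,  a(7) = 11,  a(8) = 4,  a(9) = 3,  a(10) = 5,  a(11) = 1,  a(12) = 9,  a(13) = 8.
Since a(13) = a(1) = 8, the sequence is periodic with period 12.
So a(1991) = a(1 + ((1991-1) mod 12)) = a(11) = 1.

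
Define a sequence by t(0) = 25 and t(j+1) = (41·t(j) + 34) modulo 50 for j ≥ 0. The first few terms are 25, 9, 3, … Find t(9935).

t(0) = 25; t(1) = 9; t(2) = 3; t(3) = 7; t(4) = 21; t(5) = 45; t(6) = 29; t(7) = 23; t(8) = 27; t(9) = 41; t(10) = 15; t(11) = 49; t(12) = 43; t(13) = 47; t(14) = 11; t(15) = 35; t(16) = 19; t(17) = 13; t(18) = 17; t(19) = 31; t(20) = 5; t(21) = 39; t(22) = 33; t(23) = 37; t(24) = 1; t(25) = 25.
Since t(25) = t(0) = 25, the sequence is periodic with period 25.
(9935 - 0) mod 25 = 10, so t(9935) = t(10) = 15.

15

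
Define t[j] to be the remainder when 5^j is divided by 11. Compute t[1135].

Listing terms: t[1] = 5, t[2] = 3, t[3] = 4, t[4] = 9, t[5] = 1, t[6] = 5.
Since t[6] = t[1] = 5, the sequence is periodic with period 5.
(1135 - 1) mod 5 = 4, so t[1135] = t[5] = 1.

1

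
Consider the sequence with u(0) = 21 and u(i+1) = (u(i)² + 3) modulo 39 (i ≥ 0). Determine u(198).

0

u(0) = 21; u(1) = 15; u(2) = 33; u(3) = 0; u(4) = 3; u(5) = 12; u(6) = 30; u(7) = 6; u(8) = 0.
Since u(8) = u(3) = 0, the sequence is eventually periodic: after a pre-period of length 3 it cycles with period 5.
For i ≥ 3, u(i) depends only on (i - 3) mod 5. (198 - 3) mod 5 = 0, so u(198) = u(3) = 0.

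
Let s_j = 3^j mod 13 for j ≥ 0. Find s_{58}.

3

s_0 = 1; s_1 = 3; s_2 = 9; s_3 = 1.
The sequence repeats with period 3.
(58 - 0) mod 3 = 1, so s_{58} = s_1 = 3.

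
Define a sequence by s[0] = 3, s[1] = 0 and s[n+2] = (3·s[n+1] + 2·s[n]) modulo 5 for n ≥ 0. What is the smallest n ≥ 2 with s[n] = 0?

Listing terms: s[0] = 3, s[1] = 0, s[2] = 1, s[3] = 3, s[4] = 1, s[5] = 4, s[6] = 4, s[7] = 0, s[8] = 3, s[9] = 4, s[10] = 3, s[11] = 2, s[12] = 2, s[13] = 0, s[14] = 4, s[15] = 2, s[16] = 4, s[17] = 1, s[18] = 1, s[19] = 0, s[20] = 2, s[21] = 1, s[22] = 2, s[23] = 3, s[24] = 3, s[25] = 0.
The sequence repeats with period 24.
The value 0 first appears (with n ≥ 2) at s[7].

7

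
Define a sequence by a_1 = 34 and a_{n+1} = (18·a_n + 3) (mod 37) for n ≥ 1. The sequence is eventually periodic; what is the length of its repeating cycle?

We have a_1 = 34,  a_2 = 23,  a_3 = 10,  a_4 = 35,  a_5 = 4,  a_6 = 1,  a_7 = 21,  a_8 = 11,  a_9 = 16,  a_{10} = 32,  a_{11} = 24,  a_{12} = 28,  a_{13} = 26,  a_{14} = 27,  a_{15} = 8,  a_{16} = 36,  a_{17} = 22,  a_{18} = 29,  a_{19} = 7,  a_{20} = 18,  a_{21} = 31,  a_{22} = 6,  a_{23} = 0,  a_{24} = 3,  a_{25} = 20,  a_{26} = 30,  a_{27} = 25,  a_{28} = 9,  a_{29} = 17,  a_{30} = 13,  a_{31} = 15,  a_{32} = 14,  a_{33} = 33,  a_{34} = 5,  a_{35} = 19,  a_{36} = 12,  a_{37} = 34.
The sequence repeats with period 36.

36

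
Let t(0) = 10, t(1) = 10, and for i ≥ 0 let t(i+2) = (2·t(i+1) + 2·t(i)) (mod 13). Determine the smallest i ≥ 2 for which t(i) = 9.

t(0) = 10; t(1) = 10; t(2) = 1; t(3) = 9; t(4) = 7; t(5) = 6; t(6) = 0; t(7) = 12; t(8) = 11; t(9) = 7; t(10) = 10; t(11) = 8; t(12) = 10; t(13) = 10.
Since (t(12), t(13)) = (t(0), t(1)) = (10, 10) (two consecutive terms determine the rest), the sequence is periodic with period 12.
The value 9 first appears (with i ≥ 2) at t(3).

3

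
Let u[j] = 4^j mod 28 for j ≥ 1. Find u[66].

u[1] = 4, u[2] = 16, u[3] = 8, u[4] = 4.
The sequence repeats with period 3.
(66 - 1) mod 3 = 2, so u[66] = u[3] = 8.

8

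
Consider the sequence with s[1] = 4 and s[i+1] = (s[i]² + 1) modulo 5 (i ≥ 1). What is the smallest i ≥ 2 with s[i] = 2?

Computing terms: s[1] = 4,  s[2] = 2,  s[3] = 0,  s[4] = 1,  s[5] = 2.
Since s[5] = s[2] = 2, the sequence is eventually periodic: after a pre-period of length 1 it cycles with period 3.
The value 2 first appears (with i ≥ 2) at s[2].

2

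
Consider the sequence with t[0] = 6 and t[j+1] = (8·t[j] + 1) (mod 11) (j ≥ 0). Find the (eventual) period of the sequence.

10

t[0] = 6,  t[1] = 5,  t[2] = 8,  t[3] = 10,  t[4] = 4,  t[5] = 0,  t[6] = 1,  t[7] = 9,  t[8] = 7,  t[9] = 2,  t[10] = 6.
Since t[10] = t[0] = 6, the sequence is periodic with period 10.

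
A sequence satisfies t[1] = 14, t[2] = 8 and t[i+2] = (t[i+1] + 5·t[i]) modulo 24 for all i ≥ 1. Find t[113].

4

Listing terms: t[1] = 14; t[2] = 8; t[3] = 6; t[4] = 22; t[5] = 4; t[6] = 18; t[7] = 14; t[8] = 8.
Since (t[7], t[8]) = (t[1], t[2]) = (14, 8) (two consecutive terms determine the rest), the sequence is periodic with period 6.
So t[113] = t[1 + ((113-1) mod 6)] = t[5] = 4.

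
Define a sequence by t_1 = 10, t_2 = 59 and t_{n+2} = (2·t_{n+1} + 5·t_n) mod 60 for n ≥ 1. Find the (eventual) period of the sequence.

12

We have t_1 = 10, t_2 = 59, t_3 = 48, t_4 = 31, t_5 = 2, t_6 = 39, t_7 = 28, t_8 = 11, t_9 = 42, t_{10} = 19, t_{11} = 8, t_{12} = 51, t_{13} = 22, t_{14} = 59, t_{15} = 48.
Since (t_{14}, t_{15}) = (t_2, t_3) = (59, 48) (two consecutive terms determine the rest), the sequence is eventually periodic: after a pre-period of length 1 it cycles with period 12.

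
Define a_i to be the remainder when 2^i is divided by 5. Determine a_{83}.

a_1 = 2; a_2 = 4; a_3 = 3; a_4 = 1; a_5 = 2.
Since a_5 = a_1 = 2, the sequence is periodic with period 4.
(83 - 1) mod 4 = 2, so a_{83} = a_3 = 3.

3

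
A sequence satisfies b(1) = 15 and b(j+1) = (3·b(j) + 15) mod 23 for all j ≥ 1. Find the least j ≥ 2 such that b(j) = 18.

b(1) = 15; b(2) = 14; b(3) = 11; b(4) = 2; b(5) = 21; b(6) = 9; b(7) = 19; b(8) = 3; b(9) = 1; b(10) = 18; b(11) = 0; b(12) = 15.
The sequence repeats with period 11.
The value 18 first appears (with j ≥ 2) at b(10).

10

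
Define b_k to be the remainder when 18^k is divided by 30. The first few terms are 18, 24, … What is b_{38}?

b_1 = 18; b_2 = 24; b_3 = 12; b_4 = 6; b_5 = 18.
The sequence repeats with period 4.
(38 - 1) mod 4 = 1, so b_{38} = b_2 = 24.

24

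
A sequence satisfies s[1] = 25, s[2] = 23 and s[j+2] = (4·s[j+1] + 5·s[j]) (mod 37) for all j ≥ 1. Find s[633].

2

Listing terms: s[1] = 25,  s[2] = 23,  s[3] = 32,  s[4] = 21,  s[5] = 22,  s[6] = 8,  s[7] = 31,  s[8] = 16,  s[9] = 34,  s[10] = 31,  s[11] = 35,  s[12] = 36,  s[13] = 23,  s[14] = 13,  s[15] = 19,  s[16] = 30,  s[17] = 30,  s[18] = 11,  s[19] = 9,  s[20] = 17,  s[21] = 2,  s[22] = 19,  s[23] = 12,  s[24] = 32,  s[25] = 3,  s[26] = 24,  s[27] = 0,  s[28] = 9,  s[29] = 36,  s[30] = 4,  s[31] = 11,  s[32] = 27,  s[33] = 15,  s[34] = 10,  s[35] = 4,  s[36] = 29,  s[37] = 25,  s[38] = 23.
Since (s[37], s[38]) = (s[1], s[2]) = (25, 23) (two consecutive terms determine the rest), the sequence is periodic with period 36.
So s[633] = s[1 + ((633-1) mod 36)] = s[21] = 2.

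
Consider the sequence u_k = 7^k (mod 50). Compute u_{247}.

Computing terms: u_0 = 1, u_1 = 7, u_2 = 49, u_3 = 43, u_4 = 1.
Since u_4 = u_0 = 1, the sequence is periodic with period 4.
So u_{247} = u_{0 + ((247-0) mod 4)} = u_3 = 43.

43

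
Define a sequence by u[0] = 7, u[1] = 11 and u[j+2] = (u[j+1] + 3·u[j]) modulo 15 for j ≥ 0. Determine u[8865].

5

Listing terms: u[0] = 7; u[1] = 11; u[2] = 2; u[3] = 5; u[4] = 11; u[5] = 11; u[6] = 14; u[7] = 2; u[8] = 14; u[9] = 5; u[10] = 2; u[11] = 2; u[12] = 8; u[13] = 14; u[14] = 8; u[15] = 5; u[16] = 14; u[17] = 14; u[18] = 11; u[19] = 8; u[20] = 11; u[21] = 5; u[22] = 8; u[23] = 8; u[24] = 2; u[25] = 11; u[26] = 2.
Since (u[25], u[26]) = (u[1], u[2]) = (11, 2) (two consecutive terms determine the rest), the sequence is eventually periodic: after a pre-period of length 1 it cycles with period 24.
For j ≥ 1, u[j] depends only on (j - 1) mod 24. (8865 - 1) mod 24 = 8, so u[8865] = u[9] = 5.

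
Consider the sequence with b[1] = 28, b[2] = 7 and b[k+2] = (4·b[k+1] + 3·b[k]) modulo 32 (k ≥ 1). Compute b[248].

b[1] = 28, b[2] = 7, b[3] = 16, b[4] = 21, b[5] = 4, b[6] = 15, b[7] = 8, b[8] = 13, b[9] = 12, b[10] = 23, b[11] = 0, b[12] = 5, b[13] = 20, b[14] = 31, b[15] = 24, b[16] = 29, b[17] = 28, b[18] = 7.
Since (b[17], b[18]) = (b[1], b[2]) = (28, 7) (two consecutive terms determine the rest), the sequence is periodic with period 16.
So b[248] = b[1 + ((248-1) mod 16)] = b[8] = 13.

13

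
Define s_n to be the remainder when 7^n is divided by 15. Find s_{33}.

s_0 = 1; s_1 = 7; s_2 = 4; s_3 = 13; s_4 = 1.
The sequence repeats with period 4.
(33 - 0) mod 4 = 1, so s_{33} = s_1 = 7.

7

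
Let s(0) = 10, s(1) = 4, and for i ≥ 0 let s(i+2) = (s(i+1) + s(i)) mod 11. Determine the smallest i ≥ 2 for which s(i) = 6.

Listing terms: s(0) = 10; s(1) = 4; s(2) = 3; s(3) = 7; s(4) = 10; s(5) = 6; s(6) = 5; s(7) = 0; s(8) = 5; s(9) = 5; s(10) = 10; s(11) = 4.
Since (s(10), s(11)) = (s(0), s(1)) = (10, 4) (two consecutive terms determine the rest), the sequence is periodic with period 10.
The value 6 first appears (with i ≥ 2) at s(5).

5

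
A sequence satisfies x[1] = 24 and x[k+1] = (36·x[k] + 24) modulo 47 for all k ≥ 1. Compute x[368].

0

Computing terms: x[1] = 24; x[2] = 42; x[3] = 32; x[4] = 1; x[5] = 13; x[6] = 22; x[7] = 17; x[8] = 25; x[9] = 31; x[10] = 12; x[11] = 33; x[12] = 37; x[13] = 40; x[14] = 7; x[15] = 41; x[16] = 43; x[17] = 21; x[18] = 28; x[19] = 45; x[20] = 46; x[21] = 35; x[22] = 15; x[23] = 0; x[24] = 24.
The sequence repeats with period 23.
(368 - 1) mod 23 = 22, so x[368] = x[23] = 0.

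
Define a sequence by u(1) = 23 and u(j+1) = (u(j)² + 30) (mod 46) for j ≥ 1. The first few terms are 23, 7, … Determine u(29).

Listing terms: u(1) = 23, u(2) = 7, u(3) = 33, u(4) = 15, u(5) = 25, u(6) = 11, u(7) = 13, u(8) = 15.
Since u(8) = u(4) = 15, the sequence is eventually periodic: after a pre-period of length 3 it cycles with period 4.
For j ≥ 4, u(j) depends only on (j - 4) mod 4. (29 - 4) mod 4 = 1, so u(29) = u(5) = 25.

25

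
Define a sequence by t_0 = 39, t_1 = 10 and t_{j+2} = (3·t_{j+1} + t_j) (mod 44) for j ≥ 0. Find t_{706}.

t_0 = 39,  t_1 = 10,  t_2 = 25,  t_3 = 41,  t_4 = 16,  t_5 = 1,  t_6 = 19,  t_7 = 14,  t_8 = 17,  t_9 = 21,  t_{10} = 36,  t_{11} = 41,  t_{12} = 27,  t_{13} = 34,  t_{14} = 41,  t_{15} = 25,  t_{16} = 28,  t_{17} = 21,  t_{18} = 3,  t_{19} = 30,  t_{20} = 5,  t_{21} = 1,  t_{22} = 8,  t_{23} = 25,  t_{24} = 39,  t_{25} = 10.
Since (t_{24}, t_{25}) = (t_0, t_1) = (39, 10) (two consecutive terms determine the rest), the sequence is periodic with period 24.
So t_{706} = t_{0 + ((706-0) mod 24)} = t_{10} = 36.

36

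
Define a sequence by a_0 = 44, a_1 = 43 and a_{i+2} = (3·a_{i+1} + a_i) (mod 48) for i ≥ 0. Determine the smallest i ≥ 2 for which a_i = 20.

Listing terms: a_0 = 44,  a_1 = 43,  a_2 = 29,  a_3 = 34,  a_4 = 35,  a_5 = 43,  a_6 = 20,  a_7 = 7,  a_8 = 41,  a_9 = 34,  a_{10} = 47,  a_{11} = 31,  a_{12} = 44,  a_{13} = 19,  a_{14} = 5,  a_{15} = 34,  a_{16} = 11,  a_{17} = 19,  a_{18} = 20,  a_{19} = 31,  a_{20} = 17,  a_{21} = 34,  a_{22} = 23,  a_{23} = 7,  a_{24} = 44,  a_{25} = 43.
Since (a_{24}, a_{25}) = (a_0, a_1) = (44, 43) (two consecutive terms determine the rest), the sequence is periodic with period 24.
The value 20 first appears (with i ≥ 2) at a_6.

6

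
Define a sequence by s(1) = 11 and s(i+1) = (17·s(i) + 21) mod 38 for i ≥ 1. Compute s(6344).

8

We have s(1) = 11,  s(2) = 18,  s(3) = 23,  s(4) = 32,  s(5) = 33,  s(6) = 12,  s(7) = 35,  s(8) = 8,  s(9) = 5,  s(10) = 30,  s(11) = 37,  s(12) = 4,  s(13) = 13,  s(14) = 14,  s(15) = 31,  s(16) = 16,  s(17) = 27,  s(18) = 24,  s(19) = 11.
Since s(19) = s(1) = 11, the sequence is periodic with period 18.
(6344 - 1) mod 18 = 7, so s(6344) = s(8) = 8.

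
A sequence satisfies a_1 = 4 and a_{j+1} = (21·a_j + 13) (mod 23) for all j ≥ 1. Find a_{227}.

6

Computing terms: a_1 = 4, a_2 = 5, a_3 = 3, a_4 = 7, a_5 = 22, a_6 = 15, a_7 = 6, a_8 = 1, a_9 = 11, a_{10} = 14, a_{11} = 8, a_{12} = 20, a_{13} = 19, a_{14} = 21, a_{15} = 17, a_{16} = 2, a_{17} = 9, a_{18} = 18, a_{19} = 0, a_{20} = 13, a_{21} = 10, a_{22} = 16, a_{23} = 4.
The sequence repeats with period 22.
(227 - 1) mod 22 = 6, so a_{227} = a_7 = 6.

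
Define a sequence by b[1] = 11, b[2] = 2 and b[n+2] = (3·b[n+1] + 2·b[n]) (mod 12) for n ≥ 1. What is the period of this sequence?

We have b[1] = 11, b[2] = 2, b[3] = 4, b[4] = 4, b[5] = 8, b[6] = 8, b[7] = 4, b[8] = 4.
Since (b[7], b[8]) = (b[3], b[4]) = (4, 4) (two consecutive terms determine the rest), the sequence is eventually periodic: after a pre-period of length 2 it cycles with period 4.

4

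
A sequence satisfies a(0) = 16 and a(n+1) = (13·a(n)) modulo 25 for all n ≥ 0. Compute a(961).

Listing terms: a(0) = 16; a(1) = 8; a(2) = 4; a(3) = 2; a(4) = 1; a(5) = 13; a(6) = 19; a(7) = 22; a(8) = 11; a(9) = 18; a(10) = 9; a(11) = 17; a(12) = 21; a(13) = 23; a(14) = 24; a(15) = 12; a(16) = 6; a(17) = 3; a(18) = 14; a(19) = 7; a(20) = 16.
The sequence repeats with period 20.
So a(961) = a(0 + ((961-0) mod 20)) = a(1) = 8.

8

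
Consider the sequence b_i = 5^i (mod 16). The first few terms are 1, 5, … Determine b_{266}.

Computing terms: b_0 = 1, b_1 = 5, b_2 = 9, b_3 = 13, b_4 = 1.
Since b_4 = b_0 = 1, the sequence is periodic with period 4.
So b_{266} = b_{0 + ((266-0) mod 4)} = b_2 = 9.

9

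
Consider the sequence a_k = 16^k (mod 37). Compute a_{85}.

We have a_1 = 16,  a_2 = 34,  a_3 = 26,  a_4 = 9,  a_5 = 33,  a_6 = 10,  a_7 = 12,  a_8 = 7,  a_9 = 1,  a_{10} = 16.
The sequence repeats with period 9.
(85 - 1) mod 9 = 3, so a_{85} = a_4 = 9.

9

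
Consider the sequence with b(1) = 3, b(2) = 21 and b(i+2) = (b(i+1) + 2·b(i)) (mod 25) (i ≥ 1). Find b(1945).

Computing terms: b(1) = 3, b(2) = 21, b(3) = 2, b(4) = 19, b(5) = 23, b(6) = 11, b(7) = 7, b(8) = 4, b(9) = 18, b(10) = 1, b(11) = 12, b(12) = 14, b(13) = 13, b(14) = 16, b(15) = 17, b(16) = 24, b(17) = 8, b(18) = 6, b(19) = 22, b(20) = 9, b(21) = 3, b(22) = 21.
The sequence repeats with period 20.
(1945 - 1) mod 20 = 4, so b(1945) = b(5) = 23.

23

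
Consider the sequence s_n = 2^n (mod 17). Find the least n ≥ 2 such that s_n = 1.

8

Computing terms: s_1 = 2; s_2 = 4; s_3 = 8; s_4 = 16; s_5 = 15; s_6 = 13; s_7 = 9; s_8 = 1; s_9 = 2.
The sequence repeats with period 8.
The value 1 first appears (with n ≥ 2) at s_8.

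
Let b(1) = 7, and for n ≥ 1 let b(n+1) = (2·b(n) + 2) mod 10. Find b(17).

2

Computing terms: b(1) = 7, b(2) = 6, b(3) = 4, b(4) = 0, b(5) = 2, b(6) = 6.
Since b(6) = b(2) = 6, the sequence is eventually periodic: after a pre-period of length 1 it cycles with period 4.
For n ≥ 2, b(n) depends only on (n - 2) mod 4. (17 - 2) mod 4 = 3, so b(17) = b(5) = 2.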